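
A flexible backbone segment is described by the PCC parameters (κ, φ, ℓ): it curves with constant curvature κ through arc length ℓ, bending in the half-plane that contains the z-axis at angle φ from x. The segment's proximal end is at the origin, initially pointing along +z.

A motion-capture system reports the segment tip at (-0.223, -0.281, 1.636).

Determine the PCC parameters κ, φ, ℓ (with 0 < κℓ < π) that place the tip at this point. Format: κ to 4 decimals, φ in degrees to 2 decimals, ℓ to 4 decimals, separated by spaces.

0.2558 231.56 1.6879

ρ = √(x²+y²) = √(-0.223² + -0.281²) = 0.35873
φ = atan2(y, x) mod 360° = atan2(-0.281, -0.223) = 231.5647°
|p|² = ρ² + z² = 0.35873² + 1.636² = 2.80519
κ = 2ρ / |p|² = 2×0.35873 / 2.80519 = 0.25576
θ = 2·atan2(ρ, z) = 2·atan2(0.35873, 1.636) = 0.43172 rad
ℓ = θ/κ = 0.43172/0.25576 = 1.68795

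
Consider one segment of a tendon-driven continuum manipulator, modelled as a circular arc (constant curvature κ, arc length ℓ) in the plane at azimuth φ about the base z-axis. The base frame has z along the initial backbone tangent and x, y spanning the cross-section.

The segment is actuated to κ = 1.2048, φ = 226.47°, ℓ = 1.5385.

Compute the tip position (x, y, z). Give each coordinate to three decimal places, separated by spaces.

θ = κ·ℓ = 1.2048 × 1.5385 = 1.85358 rad
ρ = (1 − cos θ)/κ = (1 − -0.27903)/1.2048 = 1.06162
z = sin θ / κ = 0.96028/1.2048 = 0.79705
x = ρ cos φ = 1.06162 × cos(226.47°) = -0.73117
y = ρ sin φ = 1.06162 × sin(226.47°) = -0.76969

-0.731 -0.770 0.797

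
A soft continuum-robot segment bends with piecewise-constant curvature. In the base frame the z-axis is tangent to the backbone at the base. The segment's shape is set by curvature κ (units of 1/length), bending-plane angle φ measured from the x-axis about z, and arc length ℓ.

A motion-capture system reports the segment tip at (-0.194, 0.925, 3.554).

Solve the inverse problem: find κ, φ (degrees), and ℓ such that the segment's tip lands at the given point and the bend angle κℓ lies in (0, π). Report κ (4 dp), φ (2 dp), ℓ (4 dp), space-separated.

0.1398 101.84 3.7193

ρ = √(x²+y²) = √(-0.194² + 0.925²) = 0.94512
φ = atan2(y, x) mod 360° = atan2(0.925, -0.194) = 101.8449°
|p|² = ρ² + z² = 0.94512² + 3.554² = 13.52418
κ = 2ρ / |p|² = 2×0.94512 / 13.52418 = 0.13977
θ = 2·atan2(ρ, z) = 2·atan2(0.94512, 3.554) = 0.51983 rad
ℓ = θ/κ = 0.51983/0.13977 = 3.71926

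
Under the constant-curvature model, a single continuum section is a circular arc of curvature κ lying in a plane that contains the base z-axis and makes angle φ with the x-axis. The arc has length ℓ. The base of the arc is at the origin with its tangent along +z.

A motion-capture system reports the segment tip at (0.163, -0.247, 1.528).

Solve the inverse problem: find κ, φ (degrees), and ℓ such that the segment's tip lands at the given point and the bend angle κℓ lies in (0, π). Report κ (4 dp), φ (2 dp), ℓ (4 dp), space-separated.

ρ = √(x²+y²) = √(0.163² + -0.247²) = 0.29594
φ = atan2(y, x) mod 360° = atan2(-0.247, 0.163) = 303.4216°
|p|² = ρ² + z² = 0.29594² + 1.528² = 2.42236
κ = 2ρ / |p|² = 2×0.29594 / 2.42236 = 0.24434
θ = 2·atan2(ρ, z) = 2·atan2(0.29594, 1.528) = 0.38261 rad
ℓ = θ/κ = 0.38261/0.24434 = 1.56593

0.2443 303.42 1.5659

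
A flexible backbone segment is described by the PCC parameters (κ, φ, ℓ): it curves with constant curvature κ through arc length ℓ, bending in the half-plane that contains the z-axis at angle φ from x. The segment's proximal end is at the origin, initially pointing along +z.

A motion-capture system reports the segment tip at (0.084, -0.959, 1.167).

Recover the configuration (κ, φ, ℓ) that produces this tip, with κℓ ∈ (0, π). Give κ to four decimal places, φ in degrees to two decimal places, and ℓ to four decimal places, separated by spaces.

0.8413 275.01 1.6398

ρ = √(x²+y²) = √(0.084² + -0.959²) = 0.96267
φ = atan2(y, x) mod 360° = atan2(-0.959, 0.084) = 275.0058°
|p|² = ρ² + z² = 0.96267² + 1.167² = 2.28863
κ = 2ρ / |p|² = 2×0.96267 / 2.28863 = 0.84127
θ = 2·atan2(ρ, z) = 2·atan2(0.96267, 1.167) = 1.37949 rad
ℓ = θ/κ = 1.37949/0.84127 = 1.63978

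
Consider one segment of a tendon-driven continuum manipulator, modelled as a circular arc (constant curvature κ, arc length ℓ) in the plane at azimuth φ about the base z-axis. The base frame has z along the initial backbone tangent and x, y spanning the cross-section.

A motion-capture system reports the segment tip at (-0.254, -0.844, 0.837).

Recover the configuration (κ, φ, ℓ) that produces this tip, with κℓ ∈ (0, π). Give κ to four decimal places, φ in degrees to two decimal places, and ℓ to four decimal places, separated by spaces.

ρ = √(x²+y²) = √(-0.254² + -0.844²) = 0.88139
φ = atan2(y, x) mod 360° = atan2(-0.844, -0.254) = 253.2509°
|p|² = ρ² + z² = 0.88139² + 0.837² = 1.47742
κ = 2ρ / |p|² = 2×0.88139 / 1.47742 = 1.19315
θ = 2·atan2(ρ, z) = 2·atan2(0.88139, 0.837) = 1.62245 rad
ℓ = θ/κ = 1.62245/1.19315 = 1.35981

1.1931 253.25 1.3598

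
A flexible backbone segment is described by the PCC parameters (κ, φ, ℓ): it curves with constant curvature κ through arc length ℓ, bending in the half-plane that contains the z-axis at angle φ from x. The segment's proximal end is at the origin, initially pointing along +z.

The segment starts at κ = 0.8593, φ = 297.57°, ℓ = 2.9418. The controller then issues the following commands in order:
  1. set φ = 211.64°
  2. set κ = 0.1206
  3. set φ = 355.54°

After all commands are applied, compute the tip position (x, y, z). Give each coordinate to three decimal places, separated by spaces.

initial: κ=0.8593, φ=297.57°, ℓ=2.9418
cmd 1: set φ=211.64° → (κ,φ,ℓ)=(0.8593,211.64°,2.9418) → tip=(-1.8007,-1.1095,0.6702)
cmd 2: set κ=0.1206 → (κ,φ,ℓ)=(0.1206,211.64°,2.9418) → tip=(-0.4396,-0.2709,2.8805)
cmd 3: set φ=355.54° → (κ,φ,ℓ)=(0.1206,355.54°,2.9418) → tip=(0.5148,-0.0402,2.8805)

0.515 -0.040 2.880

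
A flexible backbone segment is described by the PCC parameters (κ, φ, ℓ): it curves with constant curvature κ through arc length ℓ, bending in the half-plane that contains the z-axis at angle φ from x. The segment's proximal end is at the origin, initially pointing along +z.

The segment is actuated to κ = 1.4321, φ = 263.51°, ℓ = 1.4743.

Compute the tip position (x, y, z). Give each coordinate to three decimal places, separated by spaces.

-0.120 -1.051 0.599

θ = κ·ℓ = 1.4321 × 1.4743 = 2.11135 rad
ρ = (1 − cos θ)/κ = (1 − -0.51461)/1.4321 = 1.05761
z = sin θ / κ = 0.85743/1.4321 = 0.59872
x = ρ cos φ = 1.05761 × cos(263.51°) = -0.11954
y = ρ sin φ = 1.05761 × sin(263.51°) = -1.05083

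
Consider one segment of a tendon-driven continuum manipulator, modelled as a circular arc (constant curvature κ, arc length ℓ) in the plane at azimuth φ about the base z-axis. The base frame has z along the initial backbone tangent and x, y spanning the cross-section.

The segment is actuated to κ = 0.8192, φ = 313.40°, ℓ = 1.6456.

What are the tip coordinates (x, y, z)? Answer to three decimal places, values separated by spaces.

θ = κ·ℓ = 0.8192 × 1.6456 = 1.34808 rad
ρ = (1 − cos θ)/κ = (1 − 0.22088)/0.8192 = 0.95107
z = sin θ / κ = 0.97530/0.8192 = 1.19055
x = ρ cos φ = 0.95107 × cos(313.40°) = 0.65347
y = ρ sin φ = 0.95107 × sin(313.40°) = -0.69102

0.653 -0.691 1.191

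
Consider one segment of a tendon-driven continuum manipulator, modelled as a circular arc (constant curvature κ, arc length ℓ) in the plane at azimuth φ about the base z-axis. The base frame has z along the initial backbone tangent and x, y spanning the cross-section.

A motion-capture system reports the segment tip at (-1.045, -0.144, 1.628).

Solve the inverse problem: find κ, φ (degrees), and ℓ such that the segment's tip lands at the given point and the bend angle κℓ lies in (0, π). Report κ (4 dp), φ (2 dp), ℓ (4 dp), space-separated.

0.5606 187.85 2.0510

ρ = √(x²+y²) = √(-1.045² + -0.144²) = 1.05487
φ = atan2(y, x) mod 360° = atan2(-0.144, -1.045) = 187.8459°
|p|² = ρ² + z² = 1.05487² + 1.628² = 3.76314
κ = 2ρ / |p|² = 2×1.05487 / 3.76314 = 0.56063
θ = 2·atan2(ρ, z) = 2·atan2(1.05487, 1.628) = 1.14988 rad
ℓ = θ/κ = 1.14988/0.56063 = 2.05103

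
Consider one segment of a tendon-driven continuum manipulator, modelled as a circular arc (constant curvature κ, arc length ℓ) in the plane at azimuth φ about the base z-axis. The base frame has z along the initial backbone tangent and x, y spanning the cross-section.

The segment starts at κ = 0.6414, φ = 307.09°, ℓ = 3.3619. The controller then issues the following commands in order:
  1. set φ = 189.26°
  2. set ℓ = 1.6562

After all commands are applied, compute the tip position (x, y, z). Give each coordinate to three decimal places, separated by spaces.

initial: κ=0.6414, φ=307.09°, ℓ=3.3619
cmd 1: set φ=189.26° → (κ,φ,ℓ)=(0.6414,189.26°,3.3619) → tip=(-2.3892,-0.3895,1.2994)
cmd 2: set ℓ=1.6562 → (κ,φ,ℓ)=(0.6414,189.26°,1.6562) → tip=(-0.7896,-0.1287,1.3618)

-0.790 -0.129 1.362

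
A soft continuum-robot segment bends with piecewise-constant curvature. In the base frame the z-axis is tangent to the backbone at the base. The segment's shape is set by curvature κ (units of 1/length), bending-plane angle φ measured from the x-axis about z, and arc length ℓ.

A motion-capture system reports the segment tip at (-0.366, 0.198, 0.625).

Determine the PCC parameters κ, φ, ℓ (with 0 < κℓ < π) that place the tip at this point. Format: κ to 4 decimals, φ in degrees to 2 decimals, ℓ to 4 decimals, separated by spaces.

ρ = √(x²+y²) = √(-0.366² + 0.198²) = 0.41612
φ = atan2(y, x) mod 360° = atan2(0.198, -0.366) = 151.5873°
|p|² = ρ² + z² = 0.41612² + 0.625² = 0.56378
κ = 2ρ / |p|² = 2×0.41612 / 0.56378 = 1.47618
θ = 2·atan2(ρ, z) = 2·atan2(0.41612, 0.625) = 1.17480 rad
ℓ = θ/κ = 1.17480/1.47618 = 0.79584

1.4762 151.59 0.7958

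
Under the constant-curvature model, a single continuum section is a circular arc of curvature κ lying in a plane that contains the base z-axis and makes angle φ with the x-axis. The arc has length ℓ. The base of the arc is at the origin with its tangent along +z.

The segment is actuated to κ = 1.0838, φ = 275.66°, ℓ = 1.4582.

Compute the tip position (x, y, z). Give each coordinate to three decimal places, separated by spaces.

0.092 -0.927 0.923

θ = κ·ℓ = 1.0838 × 1.4582 = 1.58040 rad
ρ = (1 − cos θ)/κ = (1 − -0.00960)/1.0838 = 0.93154
z = sin θ / κ = 0.99995/1.0838 = 0.92264
x = ρ cos φ = 0.93154 × cos(275.66°) = 0.09187
y = ρ sin φ = 0.93154 × sin(275.66°) = -0.92700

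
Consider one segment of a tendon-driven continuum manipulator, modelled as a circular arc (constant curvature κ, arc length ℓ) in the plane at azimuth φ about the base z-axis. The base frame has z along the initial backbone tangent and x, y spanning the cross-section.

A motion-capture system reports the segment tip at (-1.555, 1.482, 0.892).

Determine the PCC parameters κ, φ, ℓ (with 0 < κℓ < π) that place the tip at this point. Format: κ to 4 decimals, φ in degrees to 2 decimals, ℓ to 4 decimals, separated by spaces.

ρ = √(x²+y²) = √(-1.555² + 1.482²) = 2.14810
φ = atan2(y, x) mod 360° = atan2(1.482, -1.555) = 136.3769°
|p|² = ρ² + z² = 2.14810² + 0.892² = 5.41001
κ = 2ρ / |p|² = 2×2.14810 / 5.41001 = 0.79412
θ = 2·atan2(ρ, z) = 2·atan2(2.14810, 0.892) = 2.35443 rad
ℓ = θ/κ = 2.35443/0.79412 = 2.96482

0.7941 136.38 2.9648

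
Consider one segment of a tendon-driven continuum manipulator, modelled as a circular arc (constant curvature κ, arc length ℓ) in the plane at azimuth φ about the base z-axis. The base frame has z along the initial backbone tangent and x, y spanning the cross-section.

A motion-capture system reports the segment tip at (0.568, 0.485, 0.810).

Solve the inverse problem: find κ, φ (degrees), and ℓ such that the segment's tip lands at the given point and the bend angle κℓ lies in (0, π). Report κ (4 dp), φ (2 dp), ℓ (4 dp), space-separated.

1.2305 40.49 1.2107

ρ = √(x²+y²) = √(0.568² + 0.485²) = 0.74689
φ = atan2(y, x) mod 360° = atan2(0.485, 0.568) = 40.4931°
|p|² = ρ² + z² = 0.74689² + 0.810² = 1.21395
κ = 2ρ / |p|² = 2×0.74689 / 1.21395 = 1.23052
θ = 2·atan2(ρ, z) = 2·atan2(0.74689, 0.810) = 1.48977 rad
ℓ = θ/κ = 1.48977/1.23052 = 1.21069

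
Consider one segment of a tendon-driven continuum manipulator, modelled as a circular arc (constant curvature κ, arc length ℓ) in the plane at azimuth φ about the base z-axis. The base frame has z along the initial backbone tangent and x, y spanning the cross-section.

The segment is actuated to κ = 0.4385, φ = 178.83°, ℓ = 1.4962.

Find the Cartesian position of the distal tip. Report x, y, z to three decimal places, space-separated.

-0.473 0.010 1.391

θ = κ·ℓ = 0.4385 × 1.4962 = 0.65608 rad
ρ = (1 − cos θ)/κ = (1 − 0.79239)/0.4385 = 0.47346
z = sin θ / κ = 0.61002/0.4385 = 1.39115
x = ρ cos φ = 0.47346 × cos(178.83°) = -0.47336
y = ρ sin φ = 0.47346 × sin(178.83°) = 0.00967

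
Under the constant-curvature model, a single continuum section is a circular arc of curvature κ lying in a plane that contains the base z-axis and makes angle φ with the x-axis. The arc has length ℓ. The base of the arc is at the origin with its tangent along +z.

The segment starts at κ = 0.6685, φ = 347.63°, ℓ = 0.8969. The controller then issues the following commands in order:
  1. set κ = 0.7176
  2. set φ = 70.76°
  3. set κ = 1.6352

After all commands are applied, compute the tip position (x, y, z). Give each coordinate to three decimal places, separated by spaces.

initial: κ=0.6685, φ=347.63°, ℓ=0.8969
cmd 1: set κ=0.7176 → (κ,φ,ℓ)=(0.7176,347.63°,0.8969) → tip=(0.2723,-0.0597,0.8362)
cmd 2: set φ=70.76° → (κ,φ,ℓ)=(0.7176,70.76°,0.8969) → tip=(0.0919,0.2632,0.8362)
cmd 3: set κ=1.6352 → (κ,φ,ℓ)=(1.6352,70.76°,0.8969) → tip=(0.1806,0.5173,0.6082)

0.181 0.517 0.608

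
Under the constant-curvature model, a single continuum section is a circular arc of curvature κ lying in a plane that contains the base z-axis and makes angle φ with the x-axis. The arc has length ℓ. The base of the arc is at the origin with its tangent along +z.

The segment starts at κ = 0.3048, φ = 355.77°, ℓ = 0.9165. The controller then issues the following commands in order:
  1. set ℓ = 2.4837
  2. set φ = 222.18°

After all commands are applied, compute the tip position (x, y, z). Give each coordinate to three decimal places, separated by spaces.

initial: κ=0.3048, φ=355.77°, ℓ=0.9165
cmd 1: set ℓ=2.4837 → (κ,φ,ℓ)=(0.3048,355.77°,2.4837) → tip=(0.8936,-0.0661,2.2532)
cmd 2: set φ=222.18° → (κ,φ,ℓ)=(0.3048,222.18°,2.4837) → tip=(-0.6640,-0.6017,2.2532)

-0.664 -0.602 2.253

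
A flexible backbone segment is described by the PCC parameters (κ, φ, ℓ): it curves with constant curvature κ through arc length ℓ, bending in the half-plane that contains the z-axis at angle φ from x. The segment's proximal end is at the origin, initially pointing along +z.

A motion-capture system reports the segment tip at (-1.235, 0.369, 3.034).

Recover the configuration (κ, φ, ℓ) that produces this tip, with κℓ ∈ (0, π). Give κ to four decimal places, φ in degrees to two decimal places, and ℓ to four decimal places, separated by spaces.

ρ = √(x²+y²) = √(-1.235² + 0.369²) = 1.28895
φ = atan2(y, x) mod 360° = atan2(0.369, -1.235) = 163.3646°
|p|² = ρ² + z² = 1.28895² + 3.034² = 10.86654
κ = 2ρ / |p|² = 2×1.28895 / 10.86654 = 0.23723
θ = 2·atan2(ρ, z) = 2·atan2(1.28895, 3.034) = 0.80346 rad
ℓ = θ/κ = 0.80346/0.23723 = 3.38681

0.2372 163.36 3.3868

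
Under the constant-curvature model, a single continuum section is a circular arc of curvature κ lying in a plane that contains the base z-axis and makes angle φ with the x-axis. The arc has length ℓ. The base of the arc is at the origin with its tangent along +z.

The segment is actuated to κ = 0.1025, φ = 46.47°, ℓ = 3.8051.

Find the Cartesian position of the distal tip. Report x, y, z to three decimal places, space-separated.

θ = κ·ℓ = 0.1025 × 3.8051 = 0.39002 rad
ρ = (1 − cos θ)/κ = (1 − 0.92490)/0.1025 = 0.73268
z = sin θ / κ = 0.38021/0.1025 = 3.70936
x = ρ cos φ = 0.73268 × cos(46.47°) = 0.50462
y = ρ sin φ = 0.73268 × sin(46.47°) = 0.53120

0.505 0.531 3.709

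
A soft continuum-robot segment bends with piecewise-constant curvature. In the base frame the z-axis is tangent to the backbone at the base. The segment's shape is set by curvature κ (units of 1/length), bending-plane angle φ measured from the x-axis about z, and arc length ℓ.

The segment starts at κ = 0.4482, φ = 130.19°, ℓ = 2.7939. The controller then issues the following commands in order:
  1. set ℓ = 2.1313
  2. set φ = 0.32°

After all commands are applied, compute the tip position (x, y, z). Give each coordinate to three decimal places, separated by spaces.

initial: κ=0.4482, φ=130.19°, ℓ=2.7939
cmd 1: set ℓ=2.1313 → (κ,φ,ℓ)=(0.4482,130.19°,2.1313) → tip=(-0.6085,0.7203,1.8216)
cmd 2: set φ=0.32° → (κ,φ,ℓ)=(0.4482,0.32°,2.1313) → tip=(0.9429,0.0053,1.8216)

0.943 0.005 1.822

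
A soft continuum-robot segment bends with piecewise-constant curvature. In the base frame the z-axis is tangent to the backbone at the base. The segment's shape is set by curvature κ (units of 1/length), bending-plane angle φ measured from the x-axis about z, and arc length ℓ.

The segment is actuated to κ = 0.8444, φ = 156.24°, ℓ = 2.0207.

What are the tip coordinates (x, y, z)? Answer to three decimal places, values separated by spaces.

θ = κ·ℓ = 0.8444 × 2.0207 = 1.70628 rad
ρ = (1 − cos θ)/κ = (1 − -0.13507)/0.8444 = 1.34423
z = sin θ / κ = 0.99084/0.8444 = 1.17342
x = ρ cos φ = 1.34423 × cos(156.24°) = -1.23030
y = ρ sin φ = 1.34423 × sin(156.24°) = 0.54160

-1.230 0.542 1.173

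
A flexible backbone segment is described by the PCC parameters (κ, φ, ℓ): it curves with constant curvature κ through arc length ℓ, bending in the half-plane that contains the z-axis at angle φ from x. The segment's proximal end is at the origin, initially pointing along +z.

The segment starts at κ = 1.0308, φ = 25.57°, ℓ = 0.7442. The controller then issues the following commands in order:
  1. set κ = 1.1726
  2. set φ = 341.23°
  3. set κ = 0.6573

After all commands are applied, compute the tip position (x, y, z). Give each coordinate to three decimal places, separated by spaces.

initial: κ=1.0308, φ=25.57°, ℓ=0.7442
cmd 1: set κ=1.1726 → (κ,φ,ℓ)=(1.1726,25.57°,0.7442) → tip=(0.2748,0.1315,0.6533)
cmd 2: set φ=341.23° → (κ,φ,ℓ)=(1.1726,341.23°,0.7442) → tip=(0.2884,-0.0980,0.6533)
cmd 3: set κ=0.6573 → (κ,φ,ℓ)=(0.6573,341.23°,0.7442) → tip=(0.1689,-0.0574,0.7149)

0.169 -0.057 0.715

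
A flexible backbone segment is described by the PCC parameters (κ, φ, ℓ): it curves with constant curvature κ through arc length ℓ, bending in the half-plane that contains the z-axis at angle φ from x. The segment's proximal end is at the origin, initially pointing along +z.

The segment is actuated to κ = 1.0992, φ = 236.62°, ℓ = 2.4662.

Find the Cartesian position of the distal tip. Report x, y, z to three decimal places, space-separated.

-0.955 -1.450 0.380

θ = κ·ℓ = 1.0992 × 2.4662 = 2.71085 rad
ρ = (1 − cos θ)/κ = (1 − -0.90865)/1.0992 = 1.73640
z = sin θ / κ = 0.41755/1.0992 = 0.37987
x = ρ cos φ = 1.73640 × cos(236.62°) = -0.95535
y = ρ sin φ = 1.73640 × sin(236.62°) = -1.44997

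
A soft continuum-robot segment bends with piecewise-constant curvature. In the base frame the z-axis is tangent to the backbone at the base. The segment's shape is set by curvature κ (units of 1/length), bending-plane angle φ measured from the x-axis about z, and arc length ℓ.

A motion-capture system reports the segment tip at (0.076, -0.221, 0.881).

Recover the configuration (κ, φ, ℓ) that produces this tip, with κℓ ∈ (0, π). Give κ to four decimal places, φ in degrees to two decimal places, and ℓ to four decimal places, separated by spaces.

0.5626 288.98 0.9218

ρ = √(x²+y²) = √(0.076² + -0.221²) = 0.23370
φ = atan2(y, x) mod 360° = atan2(-0.221, 0.076) = 288.9777°
|p|² = ρ² + z² = 0.23370² + 0.881² = 0.83078
κ = 2ρ / |p|² = 2×0.23370 / 0.83078 = 0.56261
θ = 2·atan2(ρ, z) = 2·atan2(0.23370, 0.881) = 0.51860 rad
ℓ = θ/κ = 0.51860/0.56261 = 0.92176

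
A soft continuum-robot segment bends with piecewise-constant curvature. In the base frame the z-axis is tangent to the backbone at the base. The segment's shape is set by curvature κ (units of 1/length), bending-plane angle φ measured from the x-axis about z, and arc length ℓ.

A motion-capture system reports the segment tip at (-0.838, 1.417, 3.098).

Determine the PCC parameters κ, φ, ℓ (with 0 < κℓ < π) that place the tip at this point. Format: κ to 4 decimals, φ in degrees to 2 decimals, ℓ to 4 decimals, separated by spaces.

ρ = √(x²+y²) = √(-0.838² + 1.417²) = 1.64625
φ = atan2(y, x) mod 360° = atan2(1.417, -0.838) = 120.5997°
|p|² = ρ² + z² = 1.64625² + 3.098² = 12.30774
κ = 2ρ / |p|² = 2×1.64625 / 12.30774 = 0.26751
θ = 2·atan2(ρ, z) = 2·atan2(1.64625, 3.098) = 0.97689 rad
ℓ = θ/κ = 0.97689/0.26751 = 3.65172

0.2675 120.60 3.6517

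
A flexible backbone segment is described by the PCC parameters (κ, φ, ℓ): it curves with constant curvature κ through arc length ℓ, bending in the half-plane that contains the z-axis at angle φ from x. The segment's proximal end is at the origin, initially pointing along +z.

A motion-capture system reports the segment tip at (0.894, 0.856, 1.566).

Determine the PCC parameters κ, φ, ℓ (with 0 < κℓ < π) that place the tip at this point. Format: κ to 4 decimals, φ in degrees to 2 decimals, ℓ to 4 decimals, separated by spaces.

0.6213 43.76 2.1531

ρ = √(x²+y²) = √(0.894² + 0.856²) = 1.23773
φ = atan2(y, x) mod 360° = atan2(0.856, 0.894) = 43.7561°
|p|² = ρ² + z² = 1.23773² + 1.566² = 3.98433
κ = 2ρ / |p|² = 2×1.23773 / 3.98433 = 0.62130
θ = 2·atan2(ρ, z) = 2·atan2(1.23773, 1.566) = 1.33769 rad
ℓ = θ/κ = 1.33769/0.62130 = 2.15305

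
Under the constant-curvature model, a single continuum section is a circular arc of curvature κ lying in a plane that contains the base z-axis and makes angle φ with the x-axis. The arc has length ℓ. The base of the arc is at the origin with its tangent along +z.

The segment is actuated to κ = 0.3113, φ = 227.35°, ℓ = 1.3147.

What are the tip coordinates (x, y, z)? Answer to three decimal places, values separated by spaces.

-0.180 -0.195 1.278

θ = κ·ℓ = 0.3113 × 1.3147 = 0.40927 rad
ρ = (1 − cos θ)/κ = (1 − 0.91741)/0.3113 = 0.26530
z = sin θ / κ = 0.39794/0.3113 = 1.27830
x = ρ cos φ = 0.26530 × cos(227.35°) = -0.17974
y = ρ sin φ = 0.26530 × sin(227.35°) = -0.19513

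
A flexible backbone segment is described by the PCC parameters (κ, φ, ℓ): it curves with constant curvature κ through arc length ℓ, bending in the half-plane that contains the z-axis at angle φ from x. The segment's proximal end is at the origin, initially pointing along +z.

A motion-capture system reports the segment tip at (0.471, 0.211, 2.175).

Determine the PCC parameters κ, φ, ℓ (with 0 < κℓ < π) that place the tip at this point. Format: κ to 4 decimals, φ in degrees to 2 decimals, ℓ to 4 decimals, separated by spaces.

0.2066 24.13 2.2557

ρ = √(x²+y²) = √(0.471² + 0.211²) = 0.51610
φ = atan2(y, x) mod 360° = atan2(0.211, 0.471) = 24.1316°
|p|² = ρ² + z² = 0.51610² + 2.175² = 4.99699
κ = 2ρ / |p|² = 2×0.51610 / 4.99699 = 0.20657
θ = 2·atan2(ρ, z) = 2·atan2(0.51610, 2.175) = 0.46596 rad
ℓ = θ/κ = 0.46596/0.20657 = 2.25575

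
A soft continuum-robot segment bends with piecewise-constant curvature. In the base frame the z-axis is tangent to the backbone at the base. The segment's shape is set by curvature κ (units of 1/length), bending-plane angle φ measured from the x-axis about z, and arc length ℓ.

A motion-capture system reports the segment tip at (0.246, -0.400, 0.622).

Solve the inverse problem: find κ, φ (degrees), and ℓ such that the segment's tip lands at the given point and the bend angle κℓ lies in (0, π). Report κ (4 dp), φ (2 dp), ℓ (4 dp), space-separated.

ρ = √(x²+y²) = √(0.246² + -0.400²) = 0.46959
φ = atan2(y, x) mod 360° = atan2(-0.400, 0.246) = 301.5915°
|p|² = ρ² + z² = 0.46959² + 0.622² = 0.60740
κ = 2ρ / |p|² = 2×0.46959 / 0.60740 = 1.54623
θ = 2·atan2(ρ, z) = 2·atan2(0.46959, 0.622) = 1.29335 rad
ℓ = θ/κ = 1.29335/1.54623 = 0.83645

1.5462 301.59 0.8365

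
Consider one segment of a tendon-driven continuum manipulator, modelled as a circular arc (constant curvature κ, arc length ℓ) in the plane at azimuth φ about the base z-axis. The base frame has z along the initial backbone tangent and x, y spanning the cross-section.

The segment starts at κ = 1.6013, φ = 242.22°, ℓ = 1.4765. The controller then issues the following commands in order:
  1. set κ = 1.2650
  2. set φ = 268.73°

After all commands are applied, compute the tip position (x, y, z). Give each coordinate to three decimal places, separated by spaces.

-0.023 -1.022 0.756

initial: κ=1.6013, φ=242.22°, ℓ=1.4765
cmd 1: set κ=1.2650 → (κ,φ,ℓ)=(1.2650,242.22°,1.4765) → tip=(-0.4763,-0.9041,0.7559)
cmd 2: set φ=268.73° → (κ,φ,ℓ)=(1.2650,268.73°,1.4765) → tip=(-0.0226,-1.0216,0.7559)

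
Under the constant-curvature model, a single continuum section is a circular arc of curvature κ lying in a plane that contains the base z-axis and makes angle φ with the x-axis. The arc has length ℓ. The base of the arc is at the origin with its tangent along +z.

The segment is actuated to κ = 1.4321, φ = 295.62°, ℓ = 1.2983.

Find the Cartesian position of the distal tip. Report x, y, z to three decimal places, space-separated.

θ = κ·ℓ = 1.4321 × 1.2983 = 1.85930 rad
ρ = (1 − cos θ)/κ = (1 − -0.28451)/1.4321 = 0.89694
z = sin θ / κ = 0.95867/1.4321 = 0.66942
x = ρ cos φ = 0.89694 × cos(295.62°) = 0.38784
y = ρ sin φ = 0.89694 × sin(295.62°) = -0.80876

0.388 -0.809 0.669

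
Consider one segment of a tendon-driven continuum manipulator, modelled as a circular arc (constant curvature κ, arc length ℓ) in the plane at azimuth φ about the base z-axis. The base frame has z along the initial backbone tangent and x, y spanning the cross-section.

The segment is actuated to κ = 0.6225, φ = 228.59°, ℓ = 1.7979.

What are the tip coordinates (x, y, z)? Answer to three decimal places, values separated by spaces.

θ = κ·ℓ = 0.6225 × 1.7979 = 1.11919 rad
ρ = (1 − cos θ)/κ = (1 − 0.43641)/0.6225 = 0.90537
z = sin θ / κ = 0.89975/0.6225 = 1.44538
x = ρ cos φ = 0.90537 × cos(228.59°) = -0.59885
y = ρ sin φ = 0.90537 × sin(228.59°) = -0.67902

-0.599 -0.679 1.445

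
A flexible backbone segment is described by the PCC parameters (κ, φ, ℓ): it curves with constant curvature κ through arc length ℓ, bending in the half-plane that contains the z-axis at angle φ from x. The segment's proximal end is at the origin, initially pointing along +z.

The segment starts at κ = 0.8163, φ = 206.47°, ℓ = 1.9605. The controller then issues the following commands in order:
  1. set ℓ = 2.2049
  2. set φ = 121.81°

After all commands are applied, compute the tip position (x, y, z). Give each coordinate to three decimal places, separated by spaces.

-0.792 1.277 1.193

initial: κ=0.8163, φ=206.47°, ℓ=1.9605
cmd 1: set ℓ=2.2049 → (κ,φ,ℓ)=(0.8163,206.47°,2.2049) → tip=(-1.3456,-0.6700,1.1930)
cmd 2: set φ=121.81° → (κ,φ,ℓ)=(0.8163,121.81°,2.2049) → tip=(-0.7923,1.2774,1.1930)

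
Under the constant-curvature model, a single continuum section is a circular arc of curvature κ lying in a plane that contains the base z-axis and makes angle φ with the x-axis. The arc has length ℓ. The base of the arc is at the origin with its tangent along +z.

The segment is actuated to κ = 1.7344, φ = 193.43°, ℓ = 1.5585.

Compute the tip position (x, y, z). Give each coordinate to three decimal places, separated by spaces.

-1.069 -0.255 0.245

θ = κ·ℓ = 1.7344 × 1.5585 = 2.70306 rad
ρ = (1 − cos θ)/κ = (1 − -0.90538)/1.7344 = 1.09858
z = sin θ / κ = 0.42461/1.7344 = 0.24482
x = ρ cos φ = 1.09858 × cos(193.43°) = -1.06854
y = ρ sin φ = 1.09858 × sin(193.43°) = -0.25515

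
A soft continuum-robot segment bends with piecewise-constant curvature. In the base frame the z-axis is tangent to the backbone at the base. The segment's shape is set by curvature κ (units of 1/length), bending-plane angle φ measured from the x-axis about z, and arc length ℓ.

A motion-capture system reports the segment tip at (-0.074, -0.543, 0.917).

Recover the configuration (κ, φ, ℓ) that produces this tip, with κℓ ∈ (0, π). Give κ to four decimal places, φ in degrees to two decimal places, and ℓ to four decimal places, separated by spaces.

0.9604 262.24 1.1217

ρ = √(x²+y²) = √(-0.074² + -0.543²) = 0.54802
φ = atan2(y, x) mod 360° = atan2(-0.543, -0.074) = 262.2395°
|p|² = ρ² + z² = 0.54802² + 0.917² = 1.14121
κ = 2ρ / |p|² = 2×0.54802 / 1.14121 = 0.96041
θ = 2·atan2(ρ, z) = 2·atan2(0.54802, 0.917) = 1.07734 rad
ℓ = θ/κ = 1.07734/0.96041 = 1.12174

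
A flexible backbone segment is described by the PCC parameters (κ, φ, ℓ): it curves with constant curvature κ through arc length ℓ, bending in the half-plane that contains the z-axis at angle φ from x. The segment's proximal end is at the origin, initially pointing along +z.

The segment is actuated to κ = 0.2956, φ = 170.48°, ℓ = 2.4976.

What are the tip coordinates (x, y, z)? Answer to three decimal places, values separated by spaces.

θ = κ·ℓ = 0.2956 × 2.4976 = 0.73829 rad
ρ = (1 − cos θ)/κ = (1 − 0.73962)/0.2956 = 0.88085
z = sin θ / κ = 0.67302/0.2956 = 2.27681
x = ρ cos φ = 0.88085 × cos(170.48°) = -0.86872
y = ρ sin φ = 0.88085 × sin(170.48°) = 0.14569

-0.869 0.146 2.277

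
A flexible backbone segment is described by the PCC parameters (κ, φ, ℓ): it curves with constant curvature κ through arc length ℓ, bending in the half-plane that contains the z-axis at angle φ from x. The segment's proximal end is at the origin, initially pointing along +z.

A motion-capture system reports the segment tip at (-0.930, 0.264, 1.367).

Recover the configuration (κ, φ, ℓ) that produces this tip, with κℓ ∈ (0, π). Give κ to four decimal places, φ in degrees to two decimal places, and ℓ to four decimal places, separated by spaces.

ρ = √(x²+y²) = √(-0.930² + 0.264²) = 0.96675
φ = atan2(y, x) mod 360° = atan2(0.264, -0.930) = 164.1523°
|p|² = ρ² + z² = 0.96675² + 1.367² = 2.80329
κ = 2ρ / |p|² = 2×0.96675 / 2.80329 = 0.68972
θ = 2·atan2(ρ, z) = 2·atan2(0.96675, 1.367) = 1.23109 rad
ℓ = θ/κ = 1.23109/0.68972 = 1.78490

0.6897 164.15 1.7849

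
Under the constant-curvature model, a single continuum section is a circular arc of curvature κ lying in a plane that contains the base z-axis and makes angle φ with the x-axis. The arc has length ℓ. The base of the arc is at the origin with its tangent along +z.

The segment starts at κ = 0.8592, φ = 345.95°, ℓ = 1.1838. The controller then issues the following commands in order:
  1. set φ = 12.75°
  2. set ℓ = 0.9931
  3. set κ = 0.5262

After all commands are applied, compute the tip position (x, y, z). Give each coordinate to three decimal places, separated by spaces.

0.247 0.056 0.949

initial: κ=0.8592, φ=345.95°, ℓ=1.1838
cmd 1: set φ=12.75° → (κ,φ,ℓ)=(0.8592,12.75°,1.1838) → tip=(0.5383,0.1218,0.9900)
cmd 2: set ℓ=0.9931 → (κ,φ,ℓ)=(0.8592,12.75°,0.9931) → tip=(0.3888,0.0880,0.8769)
cmd 3: set κ=0.5262 → (κ,φ,ℓ)=(0.5262,12.75°,0.9931) → tip=(0.2474,0.0560,0.9485)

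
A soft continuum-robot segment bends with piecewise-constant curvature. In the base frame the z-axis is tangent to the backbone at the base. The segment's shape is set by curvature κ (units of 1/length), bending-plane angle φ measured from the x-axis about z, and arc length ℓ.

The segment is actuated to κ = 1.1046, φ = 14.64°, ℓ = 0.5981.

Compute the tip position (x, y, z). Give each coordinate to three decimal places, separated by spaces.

θ = κ·ℓ = 1.1046 × 0.5981 = 0.66066 rad
ρ = (1 − cos θ)/κ = (1 − 0.78959)/1.1046 = 0.19049
z = sin θ / κ = 0.61364/1.1046 = 0.55553
x = ρ cos φ = 0.19049 × cos(14.64°) = 0.18430
y = ρ sin φ = 0.19049 × sin(14.64°) = 0.04814

0.184 0.048 0.556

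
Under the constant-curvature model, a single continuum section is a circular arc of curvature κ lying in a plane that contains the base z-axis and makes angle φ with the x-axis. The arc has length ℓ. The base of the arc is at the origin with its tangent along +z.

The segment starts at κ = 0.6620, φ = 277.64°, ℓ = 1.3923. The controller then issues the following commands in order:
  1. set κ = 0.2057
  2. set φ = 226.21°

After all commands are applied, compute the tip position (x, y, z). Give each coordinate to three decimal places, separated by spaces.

initial: κ=0.6620, φ=277.64°, ℓ=1.3923
cmd 1: set κ=0.2057 → (κ,φ,ℓ)=(0.2057,277.64°,1.3923) → tip=(0.0263,-0.1963,1.3733)
cmd 2: set φ=226.21° → (κ,φ,ℓ)=(0.2057,226.21°,1.3923) → tip=(-0.1370,-0.1429,1.3733)

-0.137 -0.143 1.373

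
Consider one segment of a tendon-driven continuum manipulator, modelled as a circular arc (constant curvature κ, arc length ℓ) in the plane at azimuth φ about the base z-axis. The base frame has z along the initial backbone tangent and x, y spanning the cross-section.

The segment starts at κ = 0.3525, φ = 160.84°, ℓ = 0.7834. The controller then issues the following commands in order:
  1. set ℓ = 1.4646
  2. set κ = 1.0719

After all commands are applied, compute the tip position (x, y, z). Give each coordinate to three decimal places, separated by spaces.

initial: κ=0.3525, φ=160.84°, ℓ=0.7834
cmd 1: set ℓ=1.4646 → (κ,φ,ℓ)=(0.3525,160.84°,1.4646) → tip=(-0.3493,0.1214,1.4004)
cmd 2: set κ=1.0719 → (κ,φ,ℓ)=(1.0719,160.84°,1.4646) → tip=(-0.8805,0.3059,0.9329)

-0.880 0.306 0.933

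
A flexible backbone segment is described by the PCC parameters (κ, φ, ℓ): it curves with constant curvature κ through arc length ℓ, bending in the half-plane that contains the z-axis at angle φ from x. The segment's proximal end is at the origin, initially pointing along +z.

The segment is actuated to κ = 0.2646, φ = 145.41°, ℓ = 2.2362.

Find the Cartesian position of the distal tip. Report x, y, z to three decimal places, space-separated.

θ = κ·ℓ = 0.2646 × 2.2362 = 0.59170 rad
ρ = (1 − cos θ)/κ = (1 − 0.82999)/0.2646 = 0.64250
z = sin θ / κ = 0.55777/0.2646 = 2.10798
x = ρ cos φ = 0.64250 × cos(145.41°) = -0.52893
y = ρ sin φ = 0.64250 × sin(145.41°) = 0.36475

-0.529 0.365 2.108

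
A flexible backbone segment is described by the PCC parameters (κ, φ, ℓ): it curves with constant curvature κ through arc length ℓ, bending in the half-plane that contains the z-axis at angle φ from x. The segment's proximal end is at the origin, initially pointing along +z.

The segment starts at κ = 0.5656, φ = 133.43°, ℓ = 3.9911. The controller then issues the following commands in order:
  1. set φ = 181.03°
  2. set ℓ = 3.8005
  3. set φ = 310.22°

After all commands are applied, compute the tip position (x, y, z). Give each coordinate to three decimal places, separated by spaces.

initial: κ=0.5656, φ=133.43°, ℓ=3.9911
cmd 1: set φ=181.03° → (κ,φ,ℓ)=(0.5656,181.03°,3.9911) → tip=(-2.8883,-0.0519,1.3674)
cmd 2: set ℓ=3.8005 → (κ,φ,ℓ)=(0.5656,181.03°,3.8005) → tip=(-2.7347,-0.0492,1.4801)
cmd 3: set φ=310.22° → (κ,φ,ℓ)=(0.5656,310.22°,3.8005) → tip=(1.7661,-2.0885,1.4801)

1.766 -2.088 1.480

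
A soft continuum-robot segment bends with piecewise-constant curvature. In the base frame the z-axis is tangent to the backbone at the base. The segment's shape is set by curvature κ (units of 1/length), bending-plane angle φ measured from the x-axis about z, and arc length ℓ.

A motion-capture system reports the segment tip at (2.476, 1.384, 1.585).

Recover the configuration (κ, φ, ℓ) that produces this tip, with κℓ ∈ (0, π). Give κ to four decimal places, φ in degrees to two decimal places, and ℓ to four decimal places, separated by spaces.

0.5373 29.20 3.9502

ρ = √(x²+y²) = √(2.476² + 1.384²) = 2.83655
φ = atan2(y, x) mod 360° = atan2(1.384, 2.476) = 29.2037°
|p|² = ρ² + z² = 2.83655² + 1.585² = 10.55826
κ = 2ρ / |p|² = 2×2.83655 / 10.55826 = 0.53731
θ = 2·atan2(ρ, z) = 2·atan2(2.83655, 1.585) = 2.12248 rad
ℓ = θ/κ = 2.12248/0.53731 = 3.95016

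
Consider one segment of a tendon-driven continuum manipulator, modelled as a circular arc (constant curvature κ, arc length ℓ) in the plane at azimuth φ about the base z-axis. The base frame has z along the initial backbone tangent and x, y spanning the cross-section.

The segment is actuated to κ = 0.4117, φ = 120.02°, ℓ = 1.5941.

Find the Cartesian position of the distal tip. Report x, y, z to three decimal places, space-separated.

θ = κ·ℓ = 0.4117 × 1.5941 = 0.65629 rad
ρ = (1 − cos θ)/κ = (1 − 0.79226)/0.4117 = 0.50459
z = sin θ / κ = 0.61018/0.4117 = 1.48210
x = ρ cos φ = 0.50459 × cos(120.02°) = -0.25245
y = ρ sin φ = 0.50459 × sin(120.02°) = 0.43690

-0.252 0.437 1.482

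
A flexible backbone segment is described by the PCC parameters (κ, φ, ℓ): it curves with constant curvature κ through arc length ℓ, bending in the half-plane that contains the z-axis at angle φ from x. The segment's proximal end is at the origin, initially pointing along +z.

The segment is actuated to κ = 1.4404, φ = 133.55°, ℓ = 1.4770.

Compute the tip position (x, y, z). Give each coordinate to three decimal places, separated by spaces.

θ = κ·ℓ = 1.4404 × 1.4770 = 2.12747 rad
ρ = (1 − cos θ)/κ = (1 − -0.52837)/1.4404 = 1.06107
z = sin θ / κ = 0.84902/1.4404 = 0.58943
x = ρ cos φ = 1.06107 × cos(133.55°) = -0.73106
y = ρ sin φ = 1.06107 × sin(133.55°) = 0.76904

-0.731 0.769 0.589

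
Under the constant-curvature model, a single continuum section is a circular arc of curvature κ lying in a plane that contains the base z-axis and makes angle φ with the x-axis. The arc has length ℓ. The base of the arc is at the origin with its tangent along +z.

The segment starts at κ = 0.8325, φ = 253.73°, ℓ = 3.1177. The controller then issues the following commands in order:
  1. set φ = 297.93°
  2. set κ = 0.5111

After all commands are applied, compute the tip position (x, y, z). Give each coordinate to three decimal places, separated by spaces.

0.937 -1.768 1.956

initial: κ=0.8325, φ=253.73°, ℓ=3.1177
cmd 1: set φ=297.93° → (κ,φ,ℓ)=(0.8325,297.93°,3.1177) → tip=(1.0434,-1.9682,0.6239)
cmd 2: set κ=0.5111 → (κ,φ,ℓ)=(0.5111,297.93°,3.1177) → tip=(0.9372,-1.7678,1.9561)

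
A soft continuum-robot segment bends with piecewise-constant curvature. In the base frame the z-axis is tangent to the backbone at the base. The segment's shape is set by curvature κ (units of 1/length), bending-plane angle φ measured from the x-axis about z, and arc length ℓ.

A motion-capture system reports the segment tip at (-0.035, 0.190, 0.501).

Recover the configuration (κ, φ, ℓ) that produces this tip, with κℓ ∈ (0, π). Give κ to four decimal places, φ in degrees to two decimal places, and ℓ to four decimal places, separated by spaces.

1.3401 100.44 0.5493

ρ = √(x²+y²) = √(-0.035² + 0.190²) = 0.19320
φ = atan2(y, x) mod 360° = atan2(0.190, -0.035) = 100.4375°
|p|² = ρ² + z² = 0.19320² + 0.501² = 0.28833
κ = 2ρ / |p|² = 2×0.19320 / 0.28833 = 1.34013
θ = 2·atan2(ρ, z) = 2·atan2(0.19320, 0.501) = 0.73610 rad
ℓ = θ/κ = 0.73610/1.34013 = 0.54928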